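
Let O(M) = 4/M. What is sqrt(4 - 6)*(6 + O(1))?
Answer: 10*I*sqrt(2) ≈ 14.142*I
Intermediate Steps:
sqrt(4 - 6)*(6 + O(1)) = sqrt(4 - 6)*(6 + 4/1) = sqrt(-2)*(6 + 4*1) = (I*sqrt(2))*(6 + 4) = (I*sqrt(2))*10 = 10*I*sqrt(2)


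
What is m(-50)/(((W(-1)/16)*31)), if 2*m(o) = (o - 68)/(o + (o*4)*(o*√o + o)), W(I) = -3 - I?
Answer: 46964/1580690775 - 9440*I*√2/63227631 ≈ 2.9711e-5 - 0.00021114*I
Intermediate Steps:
m(o) = (-68 + o)/(2*(o + 4*o*(o + o^(3/2)))) (m(o) = ((o - 68)/(o + (o*4)*(o*√o + o)))/2 = ((-68 + o)/(o + (4*o)*(o^(3/2) + o)))/2 = ((-68 + o)/(o + (4*o)*(o + o^(3/2))))/2 = ((-68 + o)/(o + 4*o*(o + o^(3/2))))/2 = (-68 + o)/(2*(o + 4*o*(o + o^(3/2)))))
m(-50)/(((W(-1)/16)*31)) = ((-68 - 50)/(2*(-50 + 4*(-50)² + 4*(-50)^(5/2))))/((((-3 - 1*(-1))/16)*31)) = ((½)*(-118)/(-50 + 4*2500 + 4*(12500*I*√2)))/((((-3 + 1)*(1/16))*31)) = ((½)*(-118)/(-50 + 10000 + 50000*I*√2))/((-2*1/16*31)) = ((½)*(-118)/(9950 + 50000*I*√2))/((-⅛*31)) = (-59/(9950 + 50000*I*√2))/(-31/8) = -59/(9950 + 50000*I*√2)*(-8/31) = 472/(31*(9950 + 50000*I*√2))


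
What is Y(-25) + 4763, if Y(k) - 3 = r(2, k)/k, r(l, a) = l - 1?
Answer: 119149/25 ≈ 4766.0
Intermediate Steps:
r(l, a) = -1 + l
Y(k) = 3 + 1/k (Y(k) = 3 + (-1 + 2)/k = 3 + 1/k)
Y(-25) + 4763 = (3 + 1/(-25)) + 4763 = (3 - 1/25) + 4763 = 74/25 + 4763 = 119149/25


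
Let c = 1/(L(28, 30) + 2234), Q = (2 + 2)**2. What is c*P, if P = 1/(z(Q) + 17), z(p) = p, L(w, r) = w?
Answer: 1/74646 ≈ 1.3397e-5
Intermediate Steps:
Q = 16 (Q = 4**2 = 16)
P = 1/33 (P = 1/(16 + 17) = 1/33 ≈ 0.030303)
c = 1/2262 (c = 1/(28 + 2234) = 1/2262 ≈ 0.00044209)
c*P = (1/2262)*(1/33) = 1/74646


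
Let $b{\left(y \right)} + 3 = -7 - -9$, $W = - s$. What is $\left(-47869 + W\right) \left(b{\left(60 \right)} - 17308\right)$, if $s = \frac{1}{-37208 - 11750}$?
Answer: $\frac{40564861801809}{48958} \approx 8.2856 \cdot 10^{8}$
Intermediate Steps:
$s = - \frac{1}{48958}$ ($s = \frac{1}{-48958} = - \frac{1}{48958} \approx -2.0426 \cdot 10^{-5}$)
$W = \frac{1}{48958}$ ($W = \left(-1\right) \left(- \frac{1}{48958}\right) = \frac{1}{48958} \approx 2.0426 \cdot 10^{-5}$)
$b{\left(y \right)} = -1$ ($b{\left(y \right)} = -3 - -2 = -3 + \left(-7 + 9\right) = -3 + 2 = -1$)
$\left(-47869 + W\right) \left(b{\left(60 \right)} - 17308\right) = \left(-47869 + \frac{1}{48958}\right) \left(-1 - 17308\right) = \left(- \frac{2343570501}{48958}\right) \left(-17309\right) = \frac{40564861801809}{48958}$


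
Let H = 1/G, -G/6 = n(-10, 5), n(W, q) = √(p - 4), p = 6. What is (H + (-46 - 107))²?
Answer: (1836 + √2)²/144 ≈ 23445.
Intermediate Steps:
n(W, q) = √2 (n(W, q) = √(6 - 4) = √2)
G = -6*√2 ≈ -8.4853
H = -√2/12 (H = 1/(-6*√2) = -√2/12 ≈ -0.11785)
(H + (-46 - 107))² = (-√2/12 + (-46 - 107))² = (-√2/12 - 153)² = (-153 - √2/12)²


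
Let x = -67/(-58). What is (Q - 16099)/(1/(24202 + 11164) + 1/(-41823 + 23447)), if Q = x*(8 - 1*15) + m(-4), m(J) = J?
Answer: 151820266167972/246355 ≈ 6.1627e+8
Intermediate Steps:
x = 67/58 (x = -67*(-1/58) = 67/58 ≈ 1.1552)
Q = -701/58 (Q = 67*(8 - 1*15)/58 - 4 = 67*(8 - 15)/58 - 4 = (67/58)*(-7) - 4 = -469/58 - 4 = -701/58 ≈ -12.086)
(Q - 16099)/(1/(24202 + 11164) + 1/(-41823 + 23447)) = (-701/58 - 16099)/(1/(24202 + 11164) + 1/(-41823 + 23447)) = -934443/(58*(1/35366 + 1/(-18376))) = -934443/(58*(1/35366 - 1/18376)) = -934443/(58*(-8495/324942808)) = -934443/58*(-324942808/8495) = 151820266167972/246355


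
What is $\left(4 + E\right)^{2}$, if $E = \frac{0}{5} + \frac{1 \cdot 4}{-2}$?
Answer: $4$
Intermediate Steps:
$E = -2$ ($E = 0 \cdot \frac{1}{5} + 4 \left(- \frac{1}{2}\right) = 0 - 2 = -2$)
$\left(4 + E\right)^{2} = \left(4 - 2\right)^{2} = 2^{2} = 4$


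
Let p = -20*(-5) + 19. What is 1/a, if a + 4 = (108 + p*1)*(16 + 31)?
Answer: 1/10665 ≈ 9.3765e-5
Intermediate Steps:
p = 119 (p = 100 + 19 = 119)
a = 10665 (a = -4 + (108 + 119*1)*(16 + 31) = -4 + (108 + 119)*47 = -4 + 227*47 = -4 + 10669 = 10665)
1/a = 1/10665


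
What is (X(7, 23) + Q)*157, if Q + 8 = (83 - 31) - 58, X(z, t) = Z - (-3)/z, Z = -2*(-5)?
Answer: -3925/7 ≈ -560.71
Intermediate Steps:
Z = 10
X(z, t) = 10 + 3/z (X(z, t) = 10 - (-3)/z = 10 + 3/z)
Q = -14 (Q = -8 + ((83 - 31) - 58) = -8 + (52 - 58) = -8 - 6 = -14)
(X(7, 23) + Q)*157 = ((10 + 3/7) - 14)*157 = (73/7 - 14)*157 = -25/7*157 = -3925/7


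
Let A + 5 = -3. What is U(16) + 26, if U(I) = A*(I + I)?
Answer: -230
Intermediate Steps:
A = -8 (A = -5 - 3 = -8)
U(I) = -16*I (U(I) = -8*(I + I) = -16*I)
U(16) + 26 = -16*16 + 26 = -256 + 26 = -230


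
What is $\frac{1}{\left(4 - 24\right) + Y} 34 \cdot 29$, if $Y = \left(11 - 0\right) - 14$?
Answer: $- \frac{986}{23} \approx -42.87$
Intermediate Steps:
$Y = -3$ ($Y = \left(11 + 0\right) - 14 = 11 - 14 = -3$)
$\frac{1}{\left(4 - 24\right) + Y} 34 \cdot 29 = \frac{1}{\left(4 - 24\right) - 3} \cdot 34 \cdot 29 = \frac{1}{-20 - 3} \cdot 34 \cdot 29 = \frac{1}{-23} \cdot 34 \cdot 29 = \left(- \frac{1}{23}\right) 34 \cdot 29 = \left(- \frac{34}{23}\right) 29 = - \frac{986}{23}$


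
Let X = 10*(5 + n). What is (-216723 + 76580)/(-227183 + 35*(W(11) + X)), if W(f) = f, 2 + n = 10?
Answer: 140143/222248 ≈ 0.63057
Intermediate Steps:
n = 8 (n = -2 + 10 = 8)
X = 130 (X = 10*(5 + 8) = 10*13 = 130)
(-216723 + 76580)/(-227183 + 35*(W(11) + X)) = (-216723 + 76580)/(-227183 + 35*(11 + 130)) = -140143/(-227183 + 35*141) = -140143/(-227183 + 4935) = -140143/(-222248) = -140143*(-1/222248) = 140143/222248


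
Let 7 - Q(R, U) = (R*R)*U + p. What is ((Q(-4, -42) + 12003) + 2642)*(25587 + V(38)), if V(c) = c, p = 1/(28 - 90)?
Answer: 24346030625/62 ≈ 3.9268e+8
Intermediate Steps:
p = -1/62 (p = 1/(-62) = -1/62 ≈ -0.016129)
Q(R, U) = 435/62 - U*R**2 (Q(R, U) = 7 - ((R*R)*U - 1/62) = 7 - (R**2*U - 1/62) = 7 - (U*R**2 - 1/62) = 7 - (-1/62 + U*R**2) = 7 + (1/62 - U*R**2) = 435/62 - U*R**2)
((Q(-4, -42) + 12003) + 2642)*(25587 + V(38)) = (((435/62 - 1*(-42)*(-4)**2) + 12003) + 2642)*(25587 + 38) = (((435/62 - 1*(-42)*16) + 12003) + 2642)*25625 = (((435/62 + 672) + 12003) + 2642)*25625 = ((42099/62 + 12003) + 2642)*25625 = (786285/62 + 2642)*25625 = (950089/62)*25625 = 24346030625/62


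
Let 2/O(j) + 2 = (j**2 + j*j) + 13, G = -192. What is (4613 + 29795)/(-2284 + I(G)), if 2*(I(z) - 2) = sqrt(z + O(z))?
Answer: -11579833340768/768002303415 - 34408*I*sqrt(1043988355754)/768002303415 ≈ -15.078 - 0.045777*I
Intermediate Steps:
O(j) = 2/(11 + 2*j**2) (O(j) = 2/(-2 + ((j**2 + j*j) + 13)) = 2/(-2 + ((j**2 + j**2) + 13)) = 2/(-2 + (2*j**2 + 13)) = 2/(-2 + (13 + 2*j**2)) = 2/(11 + 2*j**2))
I(z) = 2 + sqrt(z + 2/(11 + 2*z**2))/2
(4613 + 29795)/(-2284 + I(G)) = (4613 + 29795)/(-2284 + (2 + sqrt((2 - 192*(11 + 2*(-192)**2))/(11 + 2*(-192)**2))/2)) = 34408/(-2284 + (2 + sqrt((2 - 192*(11 + 2*36864))/(11 + 2*36864))/2)) = 34408/(-2284 + (2 + sqrt((2 - 192*(11 + 73728))/(11 + 73728))/2)) = 34408/(-2284 + (2 + sqrt((2 - 192*73739)/73739)/2)) = 34408/(-2284 + (2 + sqrt((2 - 14157888)/73739)/2)) = 34408/(-2284 + (2 + sqrt((1/73739)*(-14157886))/2)) = 34408/(-2284 + (2 + sqrt(-14157886/73739)/2)) = 34408/(-2284 + (2 + (I*sqrt(1043988355754)/73739)/2)) = 34408/(-2284 + (2 + I*sqrt(1043988355754)/147478)) = 34408/(-2282 + I*sqrt(1043988355754)/147478)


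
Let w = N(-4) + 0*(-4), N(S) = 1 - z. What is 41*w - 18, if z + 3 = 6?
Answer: -100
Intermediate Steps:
z = 3 (z = -3 + 6 = 3)
N(S) = -2 (N(S) = 1 - 1*3 = 1 - 3 = -2)
w = -2 (w = -2 + 0*(-4) = -2 + 0 = -2)
41*w - 18 = 41*(-2) - 18 = -82 - 18 = -100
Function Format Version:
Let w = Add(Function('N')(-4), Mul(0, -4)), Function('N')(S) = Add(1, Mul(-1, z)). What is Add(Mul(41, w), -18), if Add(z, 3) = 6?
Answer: -100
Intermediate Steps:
z = 3 (z = Add(-3, 6) = 3)
Function('N')(S) = -2 (Function('N')(S) = Add(1, Mul(-1, 3)) = Add(1, -3) = -2)
w = -2 (w = Add(-2, Mul(0, -4)) = Add(-2, 0) = -2)
Add(Mul(41, w), -18) = Add(Mul(41, -2), -18) = Add(-82, -18) = -100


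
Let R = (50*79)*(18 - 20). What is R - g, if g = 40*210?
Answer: -16300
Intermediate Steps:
R = -7900 (R = 3950*(-2) = -7900)
g = 8400
R - g = -7900 - 1*8400 = -7900 - 8400 = -16300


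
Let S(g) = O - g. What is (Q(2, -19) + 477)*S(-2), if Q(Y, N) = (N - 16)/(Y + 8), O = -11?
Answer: -8523/2 ≈ -4261.5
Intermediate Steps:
S(g) = -11 - g
Q(Y, N) = (-16 + N)/(8 + Y)
(Q(2, -19) + 477)*S(-2) = ((-16 - 19)/(8 + 2) + 477)*(-11 - 1*(-2)) = (-35/10 + 477)*(-11 + 2) = ((1/10)*(-35) + 477)*(-9) = (-7/2 + 477)*(-9) = (947/2)*(-9) = -8523/2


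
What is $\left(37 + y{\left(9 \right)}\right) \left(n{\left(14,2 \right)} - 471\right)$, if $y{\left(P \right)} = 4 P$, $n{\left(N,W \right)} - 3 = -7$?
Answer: $-34675$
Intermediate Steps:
$n{\left(N,W \right)} = -4$ ($n{\left(N,W \right)} = 3 - 7 = -4$)
$\left(37 + y{\left(9 \right)}\right) \left(n{\left(14,2 \right)} - 471\right) = \left(37 + 4 \cdot 9\right) \left(-4 - 471\right) = \left(37 + 36\right) \left(-475\right) = 73 \left(-475\right) = -34675$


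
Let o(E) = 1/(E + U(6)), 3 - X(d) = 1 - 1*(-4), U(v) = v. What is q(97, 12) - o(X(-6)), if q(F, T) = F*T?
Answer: 4655/4 ≈ 1163.8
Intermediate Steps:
X(d) = -2 (X(d) = 3 - (1 - 1*(-4)) = 3 - (1 + 4) = 3 - 1*5 = 3 - 5 = -2)
o(E) = 1/(6 + E) (o(E) = 1/(E + 6) = 1/(6 + E))
q(97, 12) - o(X(-6)) = 97*12 - 1/(6 - 2) = 1164 - 1/4 = 4655/4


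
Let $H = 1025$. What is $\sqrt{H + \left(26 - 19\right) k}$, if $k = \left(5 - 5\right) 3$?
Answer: $5 \sqrt{41} \approx 32.016$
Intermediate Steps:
$k = 0$ ($k = 0 \cdot 3 = 0$)
$\sqrt{H + \left(26 - 19\right) k} = \sqrt{1025 + \left(26 - 19\right) 0} = \sqrt{1025 + 7 \cdot 0} = \sqrt{1025 + 0} = \sqrt{1025} = 5 \sqrt{41}$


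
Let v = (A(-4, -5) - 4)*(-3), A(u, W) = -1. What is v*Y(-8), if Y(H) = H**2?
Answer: 960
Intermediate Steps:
v = 15 (v = (-1 - 4)*(-3) = -5*(-3) = 15)
v*Y(-8) = 15*(-8)**2 = 15*64 = 960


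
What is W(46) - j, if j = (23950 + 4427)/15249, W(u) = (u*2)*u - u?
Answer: 21267979/5083 ≈ 4184.1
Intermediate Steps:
W(u) = -u + 2*u**2 (W(u) = (2*u)*u - u = 2*u**2 - u = -u + 2*u**2)
j = 9459/5083 (j = 28377*(1/15249) = 9459/5083 ≈ 1.8609)
W(46) - j = 46*(-1 + 2*46) - 1*9459/5083 = 46*(-1 + 92) - 9459/5083 = 46*91 - 9459/5083 = 4186 - 9459/5083 = 21267979/5083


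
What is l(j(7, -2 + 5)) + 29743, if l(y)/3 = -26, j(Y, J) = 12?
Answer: 29665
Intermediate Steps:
l(y) = -78 (l(y) = 3*(-26) = -78)
l(j(7, -2 + 5)) + 29743 = -78 + 29743 = 29665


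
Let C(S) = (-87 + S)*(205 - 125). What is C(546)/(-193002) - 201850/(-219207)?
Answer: 5151362110/7051231569 ≈ 0.73056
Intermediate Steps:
C(S) = -6960 + 80*S (C(S) = (-87 + S)*80 = -6960 + 80*S)
C(546)/(-193002) - 201850/(-219207) = (-6960 + 80*546)/(-193002) - 201850/(-219207) = (-6960 + 43680)*(-1/193002) - 201850*(-1/219207) = 36720*(-1/193002) + 201850/219207 = -6120/32167 + 201850/219207 = 5151362110/7051231569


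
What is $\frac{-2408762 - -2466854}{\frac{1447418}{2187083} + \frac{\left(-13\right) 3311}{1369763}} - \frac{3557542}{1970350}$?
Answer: $\frac{11429852840852489420499}{124032285161065925} \approx 92152.0$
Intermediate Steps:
$\frac{-2408762 - -2466854}{\frac{1447418}{2187083} + \frac{\left(-13\right) 3311}{1369763}} - \frac{3557542}{1970350} = \frac{-2408762 + 2466854}{1447418 \cdot \frac{1}{2187083} - \frac{43043}{1369763}} - \frac{1778771}{985175} = \frac{58092}{\frac{1447418}{2187083} - \frac{43043}{1369763}} - \frac{1778771}{985175} = \frac{58092}{\frac{1888481008365}{2995785371329}} - \frac{1778771}{985175} = 58092 \cdot \frac{2995785371329}{1888481008365} - \frac{1778771}{985175} = \frac{58010387930414756}{629493669455} - \frac{1778771}{985175} = \frac{11429852840852489420499}{124032285161065925}$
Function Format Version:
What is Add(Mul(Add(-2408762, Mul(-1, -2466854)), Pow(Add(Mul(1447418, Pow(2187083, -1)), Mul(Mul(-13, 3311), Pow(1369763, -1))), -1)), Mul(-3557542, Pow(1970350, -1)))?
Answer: Rational(11429852840852489420499, 124032285161065925) ≈ 92152.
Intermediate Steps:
Add(Mul(Add(-2408762, Mul(-1, -2466854)), Pow(Add(Mul(1447418, Pow(2187083, -1)), Mul(Mul(-13, 3311), Pow(1369763, -1))), -1)), Mul(-3557542, Pow(1970350, -1))) = Add(Mul(Add(-2408762, 2466854), Pow(Add(Mul(1447418, Rational(1, 2187083)), Mul(-43043, Rational(1, 1369763))), -1)), Mul(-3557542, Rational(1, 1970350))) = Add(Mul(58092, Pow(Add(Rational(1447418, 2187083), Rational(-43043, 1369763)), -1)), Rational(-1778771, 985175)) = Add(Mul(58092, Pow(Rational(1888481008365, 2995785371329), -1)), Rational(-1778771, 985175)) = Add(Mul(58092, Rational(2995785371329, 1888481008365)), Rational(-1778771, 985175)) = Add(Rational(58010387930414756, 629493669455), Rational(-1778771, 985175)) = Rational(11429852840852489420499, 124032285161065925)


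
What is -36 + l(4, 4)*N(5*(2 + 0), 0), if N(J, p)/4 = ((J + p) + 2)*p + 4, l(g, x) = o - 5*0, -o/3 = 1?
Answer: -84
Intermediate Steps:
o = -3 (o = -3*1 = -3)
l(g, x) = -3 (l(g, x) = -3 - 5*0 = -3 + 0 = -3)
N(J, p) = 16 + 4*p*(2 + J + p) (N(J, p) = 4*(((J + p) + 2)*p + 4) = 4*((2 + J + p)*p + 4) = 4*(p*(2 + J + p) + 4) = 4*(4 + p*(2 + J + p)) = 16 + 4*p*(2 + J + p))
-36 + l(4, 4)*N(5*(2 + 0), 0) = -36 - 3*(16 + 4*0² + 8*0 + 4*(5*(2 + 0))*0) = -36 - 3*(16 + 4*0 + 0 + 4*(5*2)*0) = -36 - 3*(16 + 0 + 0 + 4*10*0) = -36 - 3*(16 + 0 + 0 + 0) = -36 - 3*16 = -36 - 48 = -84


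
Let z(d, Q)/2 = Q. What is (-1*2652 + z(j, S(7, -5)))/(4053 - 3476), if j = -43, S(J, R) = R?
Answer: -2662/577 ≈ -4.6135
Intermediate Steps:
z(d, Q) = 2*Q
(-1*2652 + z(j, S(7, -5)))/(4053 - 3476) = (-1*2652 + 2*(-5))/(4053 - 3476) = (-2652 - 10)/577 = -2662*1/577 = -2662/577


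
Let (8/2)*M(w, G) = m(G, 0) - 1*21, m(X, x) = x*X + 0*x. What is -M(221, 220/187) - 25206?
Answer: -100803/4 ≈ -25201.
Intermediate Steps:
m(X, x) = X*x (m(X, x) = X*x + 0 = X*x)
M(w, G) = -21/4 (M(w, G) = (G*0 - 1*21)/4 = (0 - 21)/4 = (1/4)*(-21) = -21/4)
-M(221, 220/187) - 25206 = -1*(-21/4) - 25206 = 21/4 - 25206 = -100803/4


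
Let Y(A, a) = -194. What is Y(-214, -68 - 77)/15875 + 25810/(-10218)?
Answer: -205858021/81105375 ≈ -2.5382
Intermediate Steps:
Y(-214, -68 - 77)/15875 + 25810/(-10218) = -194/15875 + 25810/(-10218) = -194*1/15875 + 25810*(-1/10218) = -194/15875 - 12905/5109 = -205858021/81105375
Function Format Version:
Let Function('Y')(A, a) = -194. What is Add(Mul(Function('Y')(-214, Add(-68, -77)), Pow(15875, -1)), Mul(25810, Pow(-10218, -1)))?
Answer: Rational(-205858021, 81105375) ≈ -2.5382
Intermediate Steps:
Add(Mul(Function('Y')(-214, Add(-68, -77)), Pow(15875, -1)), Mul(25810, Pow(-10218, -1))) = Add(Mul(-194, Pow(15875, -1)), Mul(25810, Pow(-10218, -1))) = Add(Mul(-194, Rational(1, 15875)), Mul(25810, Rational(-1, 10218))) = Add(Rational(-194, 15875), Rational(-12905, 5109)) = Rational(-205858021, 81105375)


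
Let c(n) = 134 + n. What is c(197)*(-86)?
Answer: -28466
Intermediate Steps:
c(197)*(-86) = (134 + 197)*(-86) = 331*(-86) = -28466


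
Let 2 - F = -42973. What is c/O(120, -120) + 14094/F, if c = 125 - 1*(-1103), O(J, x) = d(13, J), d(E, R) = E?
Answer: 5884058/62075 ≈ 94.790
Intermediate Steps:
F = 42975 (F = 2 - 1*(-42973) = 2 + 42973 = 42975)
O(J, x) = 13
c = 1228 (c = 125 + 1103 = 1228)
c/O(120, -120) + 14094/F = 1228/13 + 14094/42975 = 1228*(1/13) + 14094*(1/42975) = 1228/13 + 1566/4775 = 5884058/62075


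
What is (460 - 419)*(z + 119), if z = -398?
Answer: -11439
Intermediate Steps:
(460 - 419)*(z + 119) = (460 - 419)*(-398 + 119) = 41*(-279) = -11439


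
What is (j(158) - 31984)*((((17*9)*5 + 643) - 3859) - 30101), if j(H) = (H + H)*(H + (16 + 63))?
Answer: -1396741216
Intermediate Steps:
j(H) = 2*H*(79 + H) (j(H) = (2*H)*(H + 79) = (2*H)*(79 + H) = 2*H*(79 + H))
(j(158) - 31984)*((((17*9)*5 + 643) - 3859) - 30101) = (2*158*(79 + 158) - 31984)*((((17*9)*5 + 643) - 3859) - 30101) = (2*158*237 - 31984)*(((153*5 + 643) - 3859) - 30101) = (74892 - 31984)*(((765 + 643) - 3859) - 30101) = 42908*((1408 - 3859) - 30101) = 42908*(-2451 - 30101) = 42908*(-32552) = -1396741216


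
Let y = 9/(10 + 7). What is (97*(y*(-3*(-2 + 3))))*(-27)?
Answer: 70713/17 ≈ 4159.6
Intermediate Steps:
y = 9/17 ≈ 0.52941
(97*(y*(-3*(-2 + 3))))*(-27) = (97*(9*(-3*(-2 + 3))/17))*(-27) = (97*(9*(-3*1)/17))*(-27) = (97*((9/17)*(-3)))*(-27) = (97*(-27/17))*(-27) = -2619/17*(-27) = 70713/17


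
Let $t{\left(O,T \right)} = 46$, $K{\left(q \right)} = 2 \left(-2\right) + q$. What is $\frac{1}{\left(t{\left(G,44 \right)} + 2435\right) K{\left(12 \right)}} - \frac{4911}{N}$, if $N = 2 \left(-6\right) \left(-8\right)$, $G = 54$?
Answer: $- \frac{4061393}{79392} \approx -51.156$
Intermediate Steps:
$K{\left(q \right)} = -4 + q$
$N = 96$ ($N = \left(-12\right) \left(-8\right) = 96$)
$\frac{1}{\left(t{\left(G,44 \right)} + 2435\right) K{\left(12 \right)}} - \frac{4911}{N} = \frac{1}{\left(46 + 2435\right) \left(-4 + 12\right)} - \frac{4911}{96} = \frac{1}{2481 \cdot 8} - \frac{1637}{32} = \frac{1}{2481} \cdot \frac{1}{8} - \frac{1637}{32} = \frac{1}{19848} - \frac{1637}{32} = - \frac{4061393}{79392}$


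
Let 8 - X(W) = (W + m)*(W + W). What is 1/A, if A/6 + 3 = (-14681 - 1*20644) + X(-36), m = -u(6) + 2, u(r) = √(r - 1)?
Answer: -4721/1069796928 + 3*√5/356598976 ≈ -4.3942e-6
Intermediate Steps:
u(r) = √(-1 + r)
m = 2 - √5 (m = -√(-1 + 6) + 2 = -√5 + 2 = 2 - √5 ≈ -0.23607)
X(W) = 8 - 2*W*(2 + W - √5) (X(W) = 8 - (W + (2 - √5))*(W + W) = 8 - (2 + W - √5)*2*W = 8 - 2*W*(2 + W - √5))
A = -226608 - 432*√5 (A = -18 + 6*((-14681 - 1*20644) + (8 - 2*(-36)² - 2*(-36)*(2 - √5))) = -18 + 6*((-14681 - 20644) + (8 - 2*1296 + (144 - 72*√5))) = -18 + 6*(-35325 + (8 - 2592 + (144 - 72*√5))) = -18 + 6*(-35325 + (-2440 - 72*√5)) = -18 + 6*(-37765 - 72*√5) = -18 + (-226590 - 432*√5) = -226608 - 432*√5 ≈ -2.2757e+5)
1/A = 1/(-226608 - 432*√5)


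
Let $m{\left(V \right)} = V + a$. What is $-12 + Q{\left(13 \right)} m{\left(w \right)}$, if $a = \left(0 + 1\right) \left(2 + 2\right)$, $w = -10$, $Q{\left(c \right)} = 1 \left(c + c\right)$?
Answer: $-168$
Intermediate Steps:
$Q{\left(c \right)} = 2 c$ ($Q{\left(c \right)} = 1 \cdot 2 c = 2 c$)
$a = 4$ ($a = 1 \cdot 4 = 4$)
$m{\left(V \right)} = 4 + V$ ($m{\left(V \right)} = V + 4 = 4 + V$)
$-12 + Q{\left(13 \right)} m{\left(w \right)} = -12 + 2 \cdot 13 \left(4 - 10\right) = -12 + 26 \left(-6\right) = -12 - 156 = -168$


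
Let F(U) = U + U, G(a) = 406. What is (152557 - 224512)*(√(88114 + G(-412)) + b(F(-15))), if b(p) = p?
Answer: 2158650 - 143910*√22130 ≈ -1.9250e+7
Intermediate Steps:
F(U) = 2*U
(152557 - 224512)*(√(88114 + G(-412)) + b(F(-15))) = (152557 - 224512)*(√(88114 + 406) + 2*(-15)) = -71955*(√88520 - 30) = -71955*(2*√22130 - 30) = -71955*(-30 + 2*√22130) = 2158650 - 143910*√22130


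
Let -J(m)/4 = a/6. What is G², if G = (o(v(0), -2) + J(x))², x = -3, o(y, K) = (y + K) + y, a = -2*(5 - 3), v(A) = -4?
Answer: 234256/81 ≈ 2892.1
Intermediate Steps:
a = -4 (a = -2*2 = -4)
o(y, K) = K + 2*y (o(y, K) = (K + y) + y = K + 2*y)
J(m) = 8/3 (J(m) = -(-16)/6 = -4*(-⅔) = 8/3)
G = 484/9 (G = ((-2 + 2*(-4)) + 8/3)² = ((-2 - 8) + 8/3)² = (-10 + 8/3)² = (-22/3)² = 484/9 ≈ 53.778)
G² = (484/9)² = 234256/81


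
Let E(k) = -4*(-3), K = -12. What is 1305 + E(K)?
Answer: 1317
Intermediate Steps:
E(k) = 12
1305 + E(K) = 1305 + 12 = 1317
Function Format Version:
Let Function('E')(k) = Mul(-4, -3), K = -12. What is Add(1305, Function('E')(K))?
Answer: 1317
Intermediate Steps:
Function('E')(k) = 12
Add(1305, Function('E')(K)) = Add(1305, 12) = 1317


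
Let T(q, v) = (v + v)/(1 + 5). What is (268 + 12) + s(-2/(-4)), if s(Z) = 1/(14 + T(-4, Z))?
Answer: 23806/85 ≈ 280.07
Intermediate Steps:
T(q, v) = v/3 (T(q, v) = (2*v)/6 = (2*v)*(⅙) = v/3)
s(Z) = 1/(14 + Z/3)
(268 + 12) + s(-2/(-4)) = (268 + 12) + 3/(42 - 2/(-4)) = 280 + 3/(42 - 2*(-¼)) = 280 + 3/(42 + ½) = 280 + 3/(85/2) = 280 + 3*(2/85) = 280 + 6/85 = 23806/85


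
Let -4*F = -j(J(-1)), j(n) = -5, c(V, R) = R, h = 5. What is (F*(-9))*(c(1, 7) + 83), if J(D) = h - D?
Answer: 2025/2 ≈ 1012.5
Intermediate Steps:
J(D) = 5 - D
F = -5/4 (F = -(-1)*(-5)/4 = -1/4*5 = -5/4 ≈ -1.2500)
(F*(-9))*(c(1, 7) + 83) = (-5/4*(-9))*(7 + 83) = (45/4)*90 = 2025/2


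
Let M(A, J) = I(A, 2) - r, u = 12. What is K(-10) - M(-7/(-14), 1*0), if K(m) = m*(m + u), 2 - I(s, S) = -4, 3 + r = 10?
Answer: -19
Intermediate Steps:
r = 7 (r = -3 + 10 = 7)
I(s, S) = 6 (I(s, S) = 2 - 1*(-4) = 2 + 4 = 6)
K(m) = m*(12 + m) (K(m) = m*(m + 12) = m*(12 + m))
M(A, J) = -1 (M(A, J) = 6 - 1*7 = 6 - 7 = -1)
K(-10) - M(-7/(-14), 1*0) = -10*(12 - 10) - 1*(-1) = -10*2 + 1 = -20 + 1 = -19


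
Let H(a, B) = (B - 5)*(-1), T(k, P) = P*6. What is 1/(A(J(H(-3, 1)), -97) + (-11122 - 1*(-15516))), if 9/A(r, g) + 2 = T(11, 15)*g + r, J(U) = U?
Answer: 8728/38350823 ≈ 0.00022758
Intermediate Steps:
T(k, P) = 6*P
H(a, B) = 5 - B (H(a, B) = (-5 + B)*(-1) = 5 - B)
A(r, g) = 9/(-2 + r + 90*g) (A(r, g) = 9/(-2 + ((6*15)*g + r)) = 9/(-2 + (90*g + r)) = 9/(-2 + (r + 90*g)) = 9/(-2 + r + 90*g))
1/(A(J(H(-3, 1)), -97) + (-11122 - 1*(-15516))) = 1/(9/(-2 + (5 - 1*1) + 90*(-97)) + (-11122 - 1*(-15516))) = 1/(9/(-2 + (5 - 1) - 8730) + (-11122 + 15516)) = 1/(9/(-2 + 4 - 8730) + 4394) = 1/(9/(-8728) + 4394) = 1/(9*(-1/8728) + 4394) = 1/(-9/8728 + 4394) = 1/(38350823/8728) = 8728/38350823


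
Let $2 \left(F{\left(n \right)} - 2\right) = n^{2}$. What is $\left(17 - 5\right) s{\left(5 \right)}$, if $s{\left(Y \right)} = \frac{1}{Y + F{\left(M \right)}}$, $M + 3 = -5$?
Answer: $\frac{4}{13} \approx 0.30769$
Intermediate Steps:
$M = -8$ ($M = -3 - 5 = -8$)
$F{\left(n \right)} = 2 + \frac{n^{2}}{2}$
$s{\left(Y \right)} = \frac{1}{34 + Y}$ ($s{\left(Y \right)} = \frac{1}{Y + \left(2 + \frac{\left(-8\right)^{2}}{2}\right)} = \frac{1}{Y + \left(2 + \frac{1}{2} \cdot 64\right)} = \frac{1}{Y + \left(2 + 32\right)} = \frac{1}{Y + 34} = \frac{1}{34 + Y}$)
$\left(17 - 5\right) s{\left(5 \right)} = \frac{17 - 5}{34 + 5} = \frac{17 - 5}{39} = 12 \cdot \frac{1}{39} = \frac{4}{13}$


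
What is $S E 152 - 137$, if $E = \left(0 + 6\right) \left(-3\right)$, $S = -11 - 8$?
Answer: $51847$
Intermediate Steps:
$S = -19$ ($S = -11 - 8 = -19$)
$E = -18$ ($E = 6 \left(-3\right) = -18$)
$S E 152 - 137 = \left(-19\right) \left(-18\right) 152 - 137 = 342 \cdot 152 - 137 = 51984 - 137 = 51847$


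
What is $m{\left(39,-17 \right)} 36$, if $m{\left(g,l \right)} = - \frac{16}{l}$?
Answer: $\frac{576}{17} \approx 33.882$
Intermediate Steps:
$m{\left(39,-17 \right)} 36 = - \frac{16}{-17} \cdot 36 = \left(-16\right) \left(- \frac{1}{17}\right) 36 = \frac{16}{17} \cdot 36 = \frac{576}{17}$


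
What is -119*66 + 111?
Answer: -7743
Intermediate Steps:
-119*66 + 111 = -7854 + 111 = -7743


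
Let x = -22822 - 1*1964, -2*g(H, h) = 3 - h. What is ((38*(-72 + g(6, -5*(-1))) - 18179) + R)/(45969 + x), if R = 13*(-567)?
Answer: -9416/7061 ≈ -1.3335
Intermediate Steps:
g(H, h) = -3/2 + h/2 (g(H, h) = -(3 - h)/2 = -3/2 + h/2)
x = -24786 (x = -22822 - 1964 = -24786)
R = -7371
((38*(-72 + g(6, -5*(-1))) - 18179) + R)/(45969 + x) = ((38*(-72 + (-3/2 + (-5*(-1))/2)) - 18179) - 7371)/(45969 - 24786) = ((38*(-72 + (-3/2 + (½)*5)) - 18179) - 7371)/21183 = ((38*(-72 + (-3/2 + 5/2)) - 18179) - 7371)*(1/21183) = ((38*(-72 + 1) - 18179) - 7371)*(1/21183) = ((38*(-71) - 18179) - 7371)*(1/21183) = ((-2698 - 18179) - 7371)*(1/21183) = (-20877 - 7371)*(1/21183) = -28248*1/21183 = -9416/7061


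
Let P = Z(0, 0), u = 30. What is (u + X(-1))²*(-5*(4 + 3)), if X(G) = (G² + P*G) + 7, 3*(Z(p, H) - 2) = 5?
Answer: -371315/9 ≈ -41257.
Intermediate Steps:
Z(p, H) = 11/3 (Z(p, H) = 2 + (⅓)*5 = 2 + 5/3 = 11/3)
P = 11/3 ≈ 3.6667
X(G) = 7 + G² + 11*G/3 (X(G) = (G² + 11*G/3) + 7 = 7 + G² + 11*G/3)
(u + X(-1))²*(-5*(4 + 3)) = (30 + (7 + (-1)² + (11/3)*(-1)))²*(-5*(4 + 3)) = (30 + (7 + 1 - 11/3))²*(-5*7) = (30 + 13/3)²*(-35) = (103/3)²*(-35) = (10609/9)*(-35) = -371315/9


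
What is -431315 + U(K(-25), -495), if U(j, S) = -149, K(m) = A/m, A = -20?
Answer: -431464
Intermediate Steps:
K(m) = -20/m
-431315 + U(K(-25), -495) = -431315 - 149 = -431464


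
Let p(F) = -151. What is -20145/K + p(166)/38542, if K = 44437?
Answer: -783138577/1712690854 ≈ -0.45726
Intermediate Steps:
-20145/K + p(166)/38542 = -20145/44437 - 151/38542 = -783138577/1712690854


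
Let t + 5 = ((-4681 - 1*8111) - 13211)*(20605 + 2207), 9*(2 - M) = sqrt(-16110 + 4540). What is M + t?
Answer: -593180439 - I*sqrt(11570)/9 ≈ -5.9318e+8 - 11.952*I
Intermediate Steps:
M = 2 - I*sqrt(11570)/9 (M = 2 - sqrt(-16110 + 4540)/9 = 2 - I*sqrt(11570)/9 ≈ 2.0 - 11.952*I)
t = -593180441 (t = -5 + ((-4681 - 1*8111) - 13211)*(20605 + 2207) = -5 + ((-4681 - 8111) - 13211)*22812 = -5 + (-12792 - 13211)*22812 = -5 - 26003*22812 = -5 - 593180436 = -593180441)
M + t = (2 - I*sqrt(11570)/9) - 593180441 = -593180439 - I*sqrt(11570)/9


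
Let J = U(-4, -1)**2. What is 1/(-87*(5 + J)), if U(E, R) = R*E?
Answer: -1/1827 ≈ -0.00054735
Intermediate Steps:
U(E, R) = E*R
J = 16 (J = (-4*(-1))**2 = 4**2 = 16)
1/(-87*(5 + J)) = 1/(-87*(5 + 16)) = 1/(-87*21) = 1/(-1827) = -1/1827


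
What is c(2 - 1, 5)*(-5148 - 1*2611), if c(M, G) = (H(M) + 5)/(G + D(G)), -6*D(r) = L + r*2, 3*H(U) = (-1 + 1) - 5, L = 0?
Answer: -7759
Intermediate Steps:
H(U) = -5/3 (H(U) = ((-1 + 1) - 5)/3 = (0 - 5)/3 = (⅓)*(-5) = -5/3)
D(r) = -r/3 (D(r) = -(0 + r*2)/6 = -(0 + 2*r)/6 = -r/3)
c(M, G) = 5/G (c(M, G) = (-5/3 + 5)/(G - G/3) = 10/(3*((2*G/3))) = 10*(3/(2*G))/3 = 5/G)
c(2 - 1, 5)*(-5148 - 1*2611) = (5/5)*(-5148 - 1*2611) = (5*(⅕))*(-5148 - 2611) = 1*(-7759) = -7759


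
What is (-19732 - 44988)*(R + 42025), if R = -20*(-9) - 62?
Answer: -2727494960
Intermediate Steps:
R = 118 (R = 180 - 62 = 118)
(-19732 - 44988)*(R + 42025) = (-19732 - 44988)*(118 + 42025) = -64720*42143 = -2727494960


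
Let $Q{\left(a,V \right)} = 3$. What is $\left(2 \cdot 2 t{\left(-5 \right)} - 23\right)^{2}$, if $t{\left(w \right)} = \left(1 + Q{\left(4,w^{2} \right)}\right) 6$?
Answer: $5329$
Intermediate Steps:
$t{\left(w \right)} = 24$ ($t{\left(w \right)} = \left(1 + 3\right) 6 = 4 \cdot 6 = 24$)
$\left(2 \cdot 2 t{\left(-5 \right)} - 23\right)^{2} = \left(2 \cdot 2 \cdot 24 - 23\right)^{2} = \left(4 \cdot 24 - 23\right)^{2} = \left(96 - 23\right)^{2} = 73^{2} = 5329$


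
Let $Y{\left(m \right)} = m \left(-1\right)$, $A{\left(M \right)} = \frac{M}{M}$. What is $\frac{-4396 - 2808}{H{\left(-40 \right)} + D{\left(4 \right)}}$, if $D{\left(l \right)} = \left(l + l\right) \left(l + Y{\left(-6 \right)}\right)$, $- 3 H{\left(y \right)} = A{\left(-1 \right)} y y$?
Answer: $\frac{5403}{340} \approx 15.891$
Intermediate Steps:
$A{\left(M \right)} = 1$
$H{\left(y \right)} = - \frac{y^{2}}{3}$ ($H{\left(y \right)} = - \frac{1 y y}{3} = - \frac{y y}{3} = - \frac{y^{2}}{3}$)
$Y{\left(m \right)} = - m$
$D{\left(l \right)} = 2 l \left(6 + l\right)$ ($D{\left(l \right)} = \left(l + l\right) \left(l - -6\right) = 2 l \left(l + 6\right) = 2 l \left(6 + l\right)$)
$\frac{-4396 - 2808}{H{\left(-40 \right)} + D{\left(4 \right)}} = \frac{-4396 - 2808}{- \frac{\left(-40\right)^{2}}{3} + 2 \cdot 4 \left(6 + 4\right)} = - \frac{7204}{\left(- \frac{1}{3}\right) 1600 + 2 \cdot 4 \cdot 10} = - \frac{7204}{- \frac{1600}{3} + 80} = - \frac{7204}{- \frac{1360}{3}} = \left(-7204\right) \left(- \frac{3}{1360}\right) = \frac{5403}{340}$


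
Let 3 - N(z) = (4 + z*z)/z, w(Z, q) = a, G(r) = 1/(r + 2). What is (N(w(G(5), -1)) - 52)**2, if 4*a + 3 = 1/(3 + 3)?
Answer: 302725201/166464 ≈ 1818.6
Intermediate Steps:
G(r) = 1/(2 + r)
a = -17/24 (a = -3/4 + 1/(4*(3 + 3)) = -3/4 + (1/4)/6 = -3/4 + (1/4)*(1/6) = -3/4 + 1/24 = -17/24 ≈ -0.70833)
w(Z, q) = -17/24
N(z) = 3 - (4 + z**2)/z (N(z) = 3 - (4 + z*z)/z = 3 - (4 + z**2)/z)
(N(w(G(5), -1)) - 52)**2 = ((3 - 1*(-17/24) - 4/(-17/24)) - 52)**2 = ((3 + 17/24 - 4*(-24/17)) - 52)**2 = ((3 + 17/24 + 96/17) - 52)**2 = (3817/408 - 52)**2 = (-17399/408)**2 = 302725201/166464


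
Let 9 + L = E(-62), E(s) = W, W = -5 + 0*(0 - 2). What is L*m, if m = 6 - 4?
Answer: -28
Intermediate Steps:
W = -5 (W = -5 + 0*(-2) = -5 + 0 = -5)
E(s) = -5
m = 2
L = -14 (L = -9 - 5 = -14)
L*m = -14*2 = -28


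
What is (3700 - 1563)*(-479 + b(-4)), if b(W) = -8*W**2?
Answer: -1297159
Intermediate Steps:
(3700 - 1563)*(-479 + b(-4)) = (3700 - 1563)*(-479 - 8*(-4)**2) = 2137*(-479 - 8*16) = 2137*(-479 - 128) = 2137*(-607) = -1297159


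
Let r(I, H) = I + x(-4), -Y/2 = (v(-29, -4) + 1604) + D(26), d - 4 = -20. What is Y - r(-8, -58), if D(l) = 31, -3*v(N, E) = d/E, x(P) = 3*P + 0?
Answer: -9742/3 ≈ -3247.3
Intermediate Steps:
d = -16 (d = 4 - 20 = -16)
x(P) = 3*P
v(N, E) = 16/(3*E) (v(N, E) = -(-16)/(3*E) = 16/(3*E))
Y = -9802/3 (Y = -2*(((16/3)/(-4) + 1604) + 31) = -2*(((16/3)*(-1/4) + 1604) + 31) = -2*((-4/3 + 1604) + 31) = -2*(4808/3 + 31) = -2*4901/3 = -9802/3 ≈ -3267.3)
r(I, H) = -12 + I (r(I, H) = I + 3*(-4) = I - 12 = -12 + I)
Y - r(-8, -58) = -9802/3 - (-12 - 8) = -9802/3 - 1*(-20) = -9802/3 + 20 = -9742/3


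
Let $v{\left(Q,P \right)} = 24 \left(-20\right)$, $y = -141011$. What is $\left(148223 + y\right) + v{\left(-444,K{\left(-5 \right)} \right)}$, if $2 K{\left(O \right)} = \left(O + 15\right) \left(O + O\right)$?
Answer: $6732$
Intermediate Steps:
$K{\left(O \right)} = O \left(15 + O\right)$ ($K{\left(O \right)} = \frac{\left(O + 15\right) \left(O + O\right)}{2} = \frac{\left(15 + O\right) 2 O}{2} = \frac{2 O \left(15 + O\right)}{2} = O \left(15 + O\right)$)
$v{\left(Q,P \right)} = -480$
$\left(148223 + y\right) + v{\left(-444,K{\left(-5 \right)} \right)} = \left(148223 - 141011\right) - 480 = 7212 - 480 = 6732$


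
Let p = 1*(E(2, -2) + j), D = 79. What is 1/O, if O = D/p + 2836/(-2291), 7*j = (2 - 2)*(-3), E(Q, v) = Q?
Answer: 4582/175317 ≈ 0.026136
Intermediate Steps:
j = 0 (j = ((2 - 2)*(-3))/7 = (0*(-3))/7 = (1/7)*0 = 0)
p = 2 (p = 1*(2 + 0) = 1*2 = 2)
O = 175317/4582 (O = 79/2 + 2836/(-2291) = 79*(1/2) + 2836*(-1/2291) = 79/2 - 2836/2291 = 175317/4582 ≈ 38.262)
1/O = 1/(175317/4582) = 4582/175317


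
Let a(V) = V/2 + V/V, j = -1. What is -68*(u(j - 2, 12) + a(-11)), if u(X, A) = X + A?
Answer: -306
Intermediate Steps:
a(V) = 1 + V/2 (a(V) = V*(½) + 1 = V/2 + 1 = 1 + V/2)
u(X, A) = A + X
-68*(u(j - 2, 12) + a(-11)) = -68*((12 + (-1 - 2)) + (1 + (½)*(-11))) = -68*((12 - 3) + (1 - 11/2)) = -68*(9 - 9/2) = -68*9/2 = -306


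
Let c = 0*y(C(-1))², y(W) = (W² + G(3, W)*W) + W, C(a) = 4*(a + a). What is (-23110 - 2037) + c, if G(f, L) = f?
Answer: -25147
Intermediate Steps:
C(a) = 8*a (C(a) = 4*(2*a) = 8*a)
y(W) = W² + 4*W (y(W) = (W² + 3*W) + W = W² + 4*W)
c = 0 (c = 0*((8*(-1))*(4 + 8*(-1)))² = 0*(-8*(4 - 8))² = 0*(-8*(-4))² = 0*32² = 0*1024 = 0)
(-23110 - 2037) + c = (-23110 - 2037) + 0 = -25147 + 0 = -25147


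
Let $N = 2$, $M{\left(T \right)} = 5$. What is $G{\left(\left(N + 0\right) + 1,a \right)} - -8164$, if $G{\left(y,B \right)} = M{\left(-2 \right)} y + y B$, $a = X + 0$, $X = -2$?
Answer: $8173$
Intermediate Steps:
$a = -2$ ($a = -2 + 0 = -2$)
$G{\left(y,B \right)} = 5 y + B y$ ($G{\left(y,B \right)} = 5 y + y B = 5 y + B y$)
$G{\left(\left(N + 0\right) + 1,a \right)} - -8164 = \left(\left(2 + 0\right) + 1\right) \left(5 - 2\right) - -8164 = \left(2 + 1\right) 3 + 8164 = 3 \cdot 3 + 8164 = 9 + 8164 = 8173$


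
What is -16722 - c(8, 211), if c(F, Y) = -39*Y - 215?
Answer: -8278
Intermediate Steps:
c(F, Y) = -215 - 39*Y
-16722 - c(8, 211) = -16722 - (-215 - 39*211) = -16722 - (-215 - 8229) = -16722 - 1*(-8444) = -16722 + 8444 = -8278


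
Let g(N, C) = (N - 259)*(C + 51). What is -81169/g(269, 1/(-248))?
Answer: -10064956/63235 ≈ -159.17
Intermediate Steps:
g(N, C) = (-259 + N)*(51 + C)
-81169/g(269, 1/(-248)) = -81169/(-13209 - 259/(-248) + 51*269 + 269/(-248)) = -81169/(-13209 - 259*(-1/248) + 13719 - 1/248*269) = -81169/(-13209 + 259/248 + 13719 - 269/248) = -81169/63235/124 = -81169*124/63235 = -10064956/63235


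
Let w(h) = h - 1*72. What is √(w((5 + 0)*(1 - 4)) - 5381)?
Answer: 2*I*√1367 ≈ 73.946*I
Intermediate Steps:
w(h) = -72 + h (w(h) = h - 72 = -72 + h)
√(w((5 + 0)*(1 - 4)) - 5381) = √((-72 + (5 + 0)*(1 - 4)) - 5381) = √((-72 + 5*(-3)) - 5381) = √((-72 - 15) - 5381) = √(-87 - 5381) = √(-5468) = 2*I*√1367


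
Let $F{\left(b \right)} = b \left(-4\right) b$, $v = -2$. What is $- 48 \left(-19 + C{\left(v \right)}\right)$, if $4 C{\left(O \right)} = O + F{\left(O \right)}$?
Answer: $1128$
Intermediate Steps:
$F{\left(b \right)} = - 4 b^{2}$ ($F{\left(b \right)} = - 4 b b = - 4 b^{2}$)
$C{\left(O \right)} = - O^{2} + \frac{O}{4}$ ($C{\left(O \right)} = \frac{O - 4 O^{2}}{4} = - O^{2} + \frac{O}{4}$)
$- 48 \left(-19 + C{\left(v \right)}\right) = - 48 \left(-19 - 2 \left(\frac{1}{4} - -2\right)\right) = - 48 \left(-19 - 2 \left(\frac{1}{4} + 2\right)\right) = - 48 \left(-19 - \frac{9}{2}\right) = \left(-48\right) \left(- \frac{47}{2}\right) = 1128$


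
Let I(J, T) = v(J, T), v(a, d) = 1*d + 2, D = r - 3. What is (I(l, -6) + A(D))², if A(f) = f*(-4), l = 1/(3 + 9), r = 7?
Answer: 400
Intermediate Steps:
l = 1/12 ≈ 0.083333
D = 4 (D = 7 - 3 = 4)
v(a, d) = 2 + d (v(a, d) = d + 2 = 2 + d)
I(J, T) = 2 + T
A(f) = -4*f
(I(l, -6) + A(D))² = ((2 - 6) - 4*4)² = (-4 - 16)² = (-20)² = 400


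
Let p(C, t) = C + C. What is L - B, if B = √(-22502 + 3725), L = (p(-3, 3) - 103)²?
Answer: 11881 - I*√18777 ≈ 11881.0 - 137.03*I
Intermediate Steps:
p(C, t) = 2*C
L = 11881 (L = (2*(-3) - 103)² = (-6 - 103)² = (-109)² = 11881)
B = I*√18777 (B = √(-18777) = I*√18777 ≈ 137.03*I)
L - B = 11881 - I*√18777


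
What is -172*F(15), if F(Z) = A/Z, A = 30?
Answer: -344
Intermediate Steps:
F(Z) = 30/Z
-172*F(15) = -5160/15 = -172*2 = -344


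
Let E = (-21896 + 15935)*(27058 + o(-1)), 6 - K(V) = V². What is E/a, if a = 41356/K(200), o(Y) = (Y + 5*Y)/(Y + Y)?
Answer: 3225728488137/20678 ≈ 1.5600e+8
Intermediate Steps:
K(V) = 6 - V²
o(Y) = 3 (o(Y) = (6*Y)/((2*Y)) = (6*Y)*(1/(2*Y)) = 3)
E = -161310621 (E = (-21896 + 15935)*(27058 + 3) = -5961*27061 = -161310621)
a = -20678/19997 (a = 41356/(6 - 1*200²) = 41356/(6 - 1*40000) = 41356/(6 - 40000) = 41356/(-39994) = 41356*(-1/39994) = -20678/19997 ≈ -1.0341)
E/a = -161310621/(-20678/19997) = -161310621*(-19997/20678) = 3225728488137/20678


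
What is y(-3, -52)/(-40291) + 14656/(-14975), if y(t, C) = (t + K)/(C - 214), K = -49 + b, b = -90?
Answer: -78538214393/80246577425 ≈ -0.97871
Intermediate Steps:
K = -139 (K = -49 - 90 = -139)
y(t, C) = (-139 + t)/(-214 + C) (y(t, C) = (t - 139)/(C - 214) = (-139 + t)/(-214 + C))
y(-3, -52)/(-40291) + 14656/(-14975) = ((-139 - 3)/(-214 - 52))/(-40291) + 14656/(-14975) = (-142/(-266))*(-1/40291) + 14656*(-1/14975) = -1/266*(-142)*(-1/40291) - 14656/14975 = (71/133)*(-1/40291) - 14656/14975 = -71/5358703 - 14656/14975 = -78538214393/80246577425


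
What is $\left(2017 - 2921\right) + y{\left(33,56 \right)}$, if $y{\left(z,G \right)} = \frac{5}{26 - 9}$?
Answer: $- \frac{15363}{17} \approx -903.71$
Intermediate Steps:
$y{\left(z,G \right)} = \frac{5}{17}$
$\left(2017 - 2921\right) + y{\left(33,56 \right)} = \left(2017 - 2921\right) + \frac{5}{17} = -904 + \frac{5}{17} = - \frac{15363}{17}$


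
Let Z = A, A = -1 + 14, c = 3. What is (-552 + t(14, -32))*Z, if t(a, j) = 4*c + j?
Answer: -7436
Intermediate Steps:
t(a, j) = 12 + j (t(a, j) = 4*3 + j = 12 + j)
A = 13
Z = 13
(-552 + t(14, -32))*Z = (-552 + (12 - 32))*13 = (-552 - 20)*13 = -572*13 = -7436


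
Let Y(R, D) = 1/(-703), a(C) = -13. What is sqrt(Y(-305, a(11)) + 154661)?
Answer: sqrt(76434857446)/703 ≈ 393.27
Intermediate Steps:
Y(R, D) = -1/703
sqrt(Y(-305, a(11)) + 154661) = sqrt(-1/703 + 154661) = sqrt(108726682/703) = sqrt(76434857446)/703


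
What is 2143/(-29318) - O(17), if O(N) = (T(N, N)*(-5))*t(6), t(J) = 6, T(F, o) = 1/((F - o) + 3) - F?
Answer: -14661143/29318 ≈ -500.07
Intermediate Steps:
T(F, o) = 1/(3 + F - o) - F
O(N) = -10 + 30*N (O(N) = (((1 - N² - 3*N + N*N)/(3 + N - N))*(-5))*6 = (((1 - N² - 3*N + N²)/3)*(-5))*6 = (((1 - 3*N)/3)*(-5))*6 = ((⅓ - N)*(-5))*6 = (-5/3 + 5*N)*6 = -10 + 30*N)
2143/(-29318) - O(17) = 2143/(-29318) - (-10 + 30*17) = 2143*(-1/29318) - (-10 + 510) = -2143/29318 - 1*500 = -2143/29318 - 500 = -14661143/29318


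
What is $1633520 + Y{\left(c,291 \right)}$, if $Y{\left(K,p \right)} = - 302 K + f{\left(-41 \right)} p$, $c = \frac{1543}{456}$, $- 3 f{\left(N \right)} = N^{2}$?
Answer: $\frac{335032571}{228} \approx 1.4694 \cdot 10^{6}$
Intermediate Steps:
$f{\left(N \right)} = - \frac{N^{2}}{3}$
$c = \frac{1543}{456}$ ($c = 1543 \cdot \frac{1}{456} = \frac{1543}{456} \approx 3.3838$)
$Y{\left(K,p \right)} = - 302 K - \frac{1681 p}{3}$ ($Y{\left(K,p \right)} = - 302 K + - \frac{\left(-41\right)^{2}}{3} p = - 302 K + \left(- \frac{1}{3}\right) 1681 p = - 302 K - \frac{1681 p}{3}$)
$1633520 + Y{\left(c,291 \right)} = 1633520 - \frac{37409989}{228} = \frac{335032571}{228}$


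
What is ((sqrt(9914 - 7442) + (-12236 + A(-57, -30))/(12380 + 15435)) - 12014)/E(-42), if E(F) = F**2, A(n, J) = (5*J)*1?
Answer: -27848483/4088805 + sqrt(618)/882 ≈ -6.7827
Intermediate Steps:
A(n, J) = 5*J
((sqrt(9914 - 7442) + (-12236 + A(-57, -30))/(12380 + 15435)) - 12014)/E(-42) = ((sqrt(9914 - 7442) + (-12236 + 5*(-30))/(12380 + 15435)) - 12014)/((-42)**2) = ((sqrt(2472) + (-12236 - 150)/27815) - 12014)/1764 = ((2*sqrt(618) - 12386*1/27815) - 12014)*(1/1764) = ((2*sqrt(618) - 12386/27815) - 12014)*(1/1764) = ((-12386/27815 + 2*sqrt(618)) - 12014)*(1/1764) = (-334181796/27815 + 2*sqrt(618))*(1/1764) = -27848483/4088805 + sqrt(618)/882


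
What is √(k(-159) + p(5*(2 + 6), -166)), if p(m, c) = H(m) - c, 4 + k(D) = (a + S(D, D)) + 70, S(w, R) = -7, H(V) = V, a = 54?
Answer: √319 ≈ 17.861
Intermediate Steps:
k(D) = 113 (k(D) = -4 + ((54 - 7) + 70) = -4 + (47 + 70) = -4 + 117 = 113)
p(m, c) = m - c
√(k(-159) + p(5*(2 + 6), -166)) = √(113 + (5*(2 + 6) - 1*(-166))) = √(113 + (5*8 + 166)) = √(113 + (40 + 166)) = √(113 + 206) = √319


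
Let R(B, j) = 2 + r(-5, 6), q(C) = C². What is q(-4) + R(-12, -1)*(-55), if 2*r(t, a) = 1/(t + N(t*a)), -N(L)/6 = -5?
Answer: -951/10 ≈ -95.100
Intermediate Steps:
N(L) = 30 (N(L) = -6*(-5) = 30)
r(t, a) = 1/(2*(30 + t)) (r(t, a) = 1/(2*(t + 30)) = 1/(2*(30 + t)))
R(B, j) = 101/50 (R(B, j) = 2 + 1/(2*(30 - 5)) = 2 + (½)/25 = 2 + (½)*(1/25) = 2 + 1/50 = 101/50)
q(-4) + R(-12, -1)*(-55) = (-4)² + (101/50)*(-55) = 16 - 1111/10 = -951/10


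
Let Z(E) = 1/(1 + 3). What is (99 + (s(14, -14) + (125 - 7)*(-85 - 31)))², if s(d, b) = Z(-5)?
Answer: 2954466025/16 ≈ 1.8465e+8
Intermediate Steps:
Z(E) = ¼ (Z(E) = 1/4 = ¼)
s(d, b) = ¼
(99 + (s(14, -14) + (125 - 7)*(-85 - 31)))² = (99 + (¼ + (125 - 7)*(-85 - 31)))² = (99 + (¼ + 118*(-116)))² = (99 + (¼ - 13688))² = (99 - 54751/4)² = (-54355/4)² = 2954466025/16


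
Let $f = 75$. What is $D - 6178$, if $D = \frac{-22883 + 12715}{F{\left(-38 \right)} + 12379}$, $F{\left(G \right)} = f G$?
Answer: $- \frac{58880330}{9529} \approx -6179.1$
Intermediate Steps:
$F{\left(G \right)} = 75 G$
$D = - \frac{10168}{9529}$ ($D = \frac{-22883 + 12715}{75 \left(-38\right) + 12379} = - \frac{10168}{-2850 + 12379} = - \frac{10168}{9529} \approx -1.0671$)
$D - 6178 = - \frac{10168}{9529} - 6178 = - \frac{58880330}{9529}$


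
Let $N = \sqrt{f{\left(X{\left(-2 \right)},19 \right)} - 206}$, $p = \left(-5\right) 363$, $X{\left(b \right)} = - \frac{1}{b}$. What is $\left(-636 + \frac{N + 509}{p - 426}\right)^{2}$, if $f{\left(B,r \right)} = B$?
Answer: $\frac{\left(2851570 + i \sqrt{822}\right)^{2}}{20088324} \approx 4.0479 \cdot 10^{5} + 8.1397 i$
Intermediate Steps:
$p = -1815$
$N = \frac{i \sqrt{822}}{2}$ ($N = \sqrt{- \frac{1}{-2} - 206} = \sqrt{\left(-1\right) \left(- \frac{1}{2}\right) - 206} = \sqrt{\frac{1}{2} - 206} = \sqrt{- \frac{411}{2}} = \frac{i \sqrt{822}}{2} \approx 14.335 i$)
$\left(-636 + \frac{N + 509}{p - 426}\right)^{2} = \left(-636 + \frac{\frac{i \sqrt{822}}{2} + 509}{-1815 - 426}\right)^{2} = \left(-636 + \frac{509 + \frac{i \sqrt{822}}{2}}{-2241}\right)^{2} = \left(-636 + \left(509 + \frac{i \sqrt{822}}{2}\right) \left(- \frac{1}{2241}\right)\right)^{2} = \left(-636 - \left(\frac{509}{2241} + \frac{i \sqrt{822}}{4482}\right)\right)^{2} = \left(- \frac{1425785}{2241} - \frac{i \sqrt{822}}{4482}\right)^{2}$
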